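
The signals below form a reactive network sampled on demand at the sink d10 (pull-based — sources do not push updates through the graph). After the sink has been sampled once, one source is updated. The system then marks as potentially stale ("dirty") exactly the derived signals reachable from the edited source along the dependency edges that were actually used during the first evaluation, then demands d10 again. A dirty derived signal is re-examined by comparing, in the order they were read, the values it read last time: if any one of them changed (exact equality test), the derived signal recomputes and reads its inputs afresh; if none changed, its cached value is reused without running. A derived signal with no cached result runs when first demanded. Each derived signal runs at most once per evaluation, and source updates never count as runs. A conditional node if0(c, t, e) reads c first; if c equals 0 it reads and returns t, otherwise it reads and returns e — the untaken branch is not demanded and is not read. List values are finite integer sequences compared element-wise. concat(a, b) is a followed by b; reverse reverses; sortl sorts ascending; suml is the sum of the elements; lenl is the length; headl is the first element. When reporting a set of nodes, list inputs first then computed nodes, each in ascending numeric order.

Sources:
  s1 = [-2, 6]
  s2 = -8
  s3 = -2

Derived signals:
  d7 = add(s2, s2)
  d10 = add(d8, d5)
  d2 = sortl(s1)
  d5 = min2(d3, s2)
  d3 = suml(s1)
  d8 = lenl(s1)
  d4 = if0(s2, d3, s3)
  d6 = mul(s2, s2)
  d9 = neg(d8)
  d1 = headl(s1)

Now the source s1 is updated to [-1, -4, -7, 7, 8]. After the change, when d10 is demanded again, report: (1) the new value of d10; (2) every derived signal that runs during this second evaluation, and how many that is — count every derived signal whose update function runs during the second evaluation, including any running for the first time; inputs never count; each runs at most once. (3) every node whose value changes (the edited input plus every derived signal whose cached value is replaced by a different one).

d10 now evaluates to -3.
Run set: d3, d5, d8, d10 (4 run).
Changed values: s1, d3, d8, d10.

Initial pass — values computed on the first demand:
  d3 = suml([-2, 6]) = 4
  d5 = min2(4, -8) = -8
  d8 = lenl([-2, 6]) = 2
  d10 = add(2, -8) = -6

Second demand — change propagation:
  d3: re-runs because s1 [-2, 6]->[-1, -4, -7, 7, 8]; new result 3.
  d5: re-runs because d3 4->3; new result -8 (unchanged).
  d8: re-runs because s1 [-2, 6]->[-1, -4, -7, 7, 8]; new result 5.
  d10: re-runs because d8 2->5; new result -3.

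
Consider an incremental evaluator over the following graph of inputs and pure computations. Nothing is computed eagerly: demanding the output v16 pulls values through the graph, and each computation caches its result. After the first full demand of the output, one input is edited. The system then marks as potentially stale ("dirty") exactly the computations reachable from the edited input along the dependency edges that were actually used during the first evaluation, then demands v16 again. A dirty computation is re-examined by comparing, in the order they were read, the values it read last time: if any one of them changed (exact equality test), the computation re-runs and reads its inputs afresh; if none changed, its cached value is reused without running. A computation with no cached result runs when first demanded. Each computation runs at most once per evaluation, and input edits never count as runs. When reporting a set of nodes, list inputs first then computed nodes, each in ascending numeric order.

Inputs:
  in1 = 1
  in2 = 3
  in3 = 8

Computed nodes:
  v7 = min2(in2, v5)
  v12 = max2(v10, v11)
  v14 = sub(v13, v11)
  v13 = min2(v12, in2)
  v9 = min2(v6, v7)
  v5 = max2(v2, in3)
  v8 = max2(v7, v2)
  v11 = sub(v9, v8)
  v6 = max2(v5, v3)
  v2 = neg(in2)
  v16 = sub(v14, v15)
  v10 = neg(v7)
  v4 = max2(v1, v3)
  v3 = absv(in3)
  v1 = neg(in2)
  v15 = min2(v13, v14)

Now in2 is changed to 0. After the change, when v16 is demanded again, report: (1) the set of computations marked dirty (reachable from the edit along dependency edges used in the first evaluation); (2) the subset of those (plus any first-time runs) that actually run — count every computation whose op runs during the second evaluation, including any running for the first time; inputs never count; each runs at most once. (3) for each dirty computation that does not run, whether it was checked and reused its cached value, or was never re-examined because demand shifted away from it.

Dirty set: v2, v5, v6, v7, v8, v9, v10, v11, v12, v13, v14, v15, v16.
Run set: v2, v5, v7, v8, v9, v10, v11, v12, v13 (9 run).
Re-examined without running (cache reused): v6, v14, v15, v16.
The important point: at v6 every value read last time is unchanged, so the dirty flag clears without a run.

Initial pass — values computed on the first demand:
  v2 = neg(3) = -3
  v3 = absv(8) = 8
  v5 = max2(-3, 8) = 8
  v6 = max2(8, 8) = 8
  v7 = min2(3, 8) = 3
  v8 = max2(3, -3) = 3
  v9 = min2(8, 3) = 3
  v10 = neg(3) = -3
  v11 = sub(3, 3) = 0
  v12 = max2(-3, 0) = 0
  v13 = min2(0, 3) = 0
  v14 = sub(0, 0) = 0
  v15 = min2(0, 0) = 0
  v16 = sub(0, 0) = 0

Second demand — change propagation:
  v2: re-runs because in2 3->0; new result 0.
  v5: re-runs because v2 -3->0; new result 8 (unchanged).
  v6: re-examined; everything it read last time is the same (v5 unchanged, v3 unchanged) — cache 8 kept, no run.
  v7: re-runs because in2 3->0; new result 0.
  v8: re-runs because v7 3->0; v2 -3->0; new result 0.
  v9: re-runs because v7 3->0; new result 0.
  v10: re-runs because v7 3->0; new result 0.
  v11: re-runs because v9 3->0; v8 3->0; new result 0 (unchanged).
  v12: re-runs because v10 -3->0; new result 0 (unchanged).
  v13: re-runs because in2 3->0; new result 0 (unchanged).
  v14: re-examined; everything it read last time is the same (v13 unchanged, v11 unchanged) — cache 0 kept, no run.
  v15: re-examined; everything it read last time is the same (v13 unchanged, v14 unchanged) — cache 0 kept, no run.
  v16: re-examined; everything it read last time is the same (v14 unchanged, v15 unchanged) — cache 0 kept, no run.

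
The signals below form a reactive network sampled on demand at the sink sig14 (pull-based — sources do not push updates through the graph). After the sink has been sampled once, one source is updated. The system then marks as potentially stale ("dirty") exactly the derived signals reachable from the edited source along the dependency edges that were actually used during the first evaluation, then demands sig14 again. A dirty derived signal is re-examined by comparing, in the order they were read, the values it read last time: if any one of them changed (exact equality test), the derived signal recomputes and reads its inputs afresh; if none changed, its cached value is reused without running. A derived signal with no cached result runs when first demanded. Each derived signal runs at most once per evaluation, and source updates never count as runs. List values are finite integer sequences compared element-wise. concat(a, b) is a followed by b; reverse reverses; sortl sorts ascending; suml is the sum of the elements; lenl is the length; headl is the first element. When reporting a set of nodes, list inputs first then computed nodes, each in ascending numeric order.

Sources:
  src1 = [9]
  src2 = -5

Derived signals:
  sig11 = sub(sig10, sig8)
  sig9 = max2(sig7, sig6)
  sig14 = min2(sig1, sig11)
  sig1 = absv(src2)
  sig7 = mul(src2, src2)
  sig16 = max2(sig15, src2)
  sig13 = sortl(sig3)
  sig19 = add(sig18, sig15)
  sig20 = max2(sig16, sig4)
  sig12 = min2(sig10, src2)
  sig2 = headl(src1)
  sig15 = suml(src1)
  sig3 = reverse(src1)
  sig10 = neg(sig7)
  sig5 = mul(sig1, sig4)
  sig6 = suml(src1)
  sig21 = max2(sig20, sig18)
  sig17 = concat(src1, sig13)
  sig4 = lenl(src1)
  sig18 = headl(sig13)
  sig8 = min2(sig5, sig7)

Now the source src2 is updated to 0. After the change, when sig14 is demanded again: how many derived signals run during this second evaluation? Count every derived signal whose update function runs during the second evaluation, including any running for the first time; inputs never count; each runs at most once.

Run set: sig1, sig5, sig7, sig8, sig10, sig11, sig14 (7 run).

Initial pass — values computed on the first demand:
  sig1 = absv(-5) = 5
  sig4 = lenl([9]) = 1
  sig5 = mul(5, 1) = 5
  sig7 = mul(-5, -5) = 25
  sig8 = min2(5, 25) = 5
  sig10 = neg(25) = -25
  sig11 = sub(-25, 5) = -30
  sig14 = min2(5, -30) = -30

Second demand — change propagation:
  sig1: re-runs because src2 -5->0; new result 0.
  sig5: re-runs because sig1 5->0; new result 0.
  sig7: re-runs because src2 -5->0; src2 -5->0; new result 0.
  sig8: re-runs because sig5 5->0; sig7 25->0; new result 0.
  sig10: re-runs because sig7 25->0; new result 0.
  sig11: re-runs because sig10 -25->0; sig8 5->0; new result 0.
  sig14: re-runs because sig1 5->0; sig11 -30->0; new result 0.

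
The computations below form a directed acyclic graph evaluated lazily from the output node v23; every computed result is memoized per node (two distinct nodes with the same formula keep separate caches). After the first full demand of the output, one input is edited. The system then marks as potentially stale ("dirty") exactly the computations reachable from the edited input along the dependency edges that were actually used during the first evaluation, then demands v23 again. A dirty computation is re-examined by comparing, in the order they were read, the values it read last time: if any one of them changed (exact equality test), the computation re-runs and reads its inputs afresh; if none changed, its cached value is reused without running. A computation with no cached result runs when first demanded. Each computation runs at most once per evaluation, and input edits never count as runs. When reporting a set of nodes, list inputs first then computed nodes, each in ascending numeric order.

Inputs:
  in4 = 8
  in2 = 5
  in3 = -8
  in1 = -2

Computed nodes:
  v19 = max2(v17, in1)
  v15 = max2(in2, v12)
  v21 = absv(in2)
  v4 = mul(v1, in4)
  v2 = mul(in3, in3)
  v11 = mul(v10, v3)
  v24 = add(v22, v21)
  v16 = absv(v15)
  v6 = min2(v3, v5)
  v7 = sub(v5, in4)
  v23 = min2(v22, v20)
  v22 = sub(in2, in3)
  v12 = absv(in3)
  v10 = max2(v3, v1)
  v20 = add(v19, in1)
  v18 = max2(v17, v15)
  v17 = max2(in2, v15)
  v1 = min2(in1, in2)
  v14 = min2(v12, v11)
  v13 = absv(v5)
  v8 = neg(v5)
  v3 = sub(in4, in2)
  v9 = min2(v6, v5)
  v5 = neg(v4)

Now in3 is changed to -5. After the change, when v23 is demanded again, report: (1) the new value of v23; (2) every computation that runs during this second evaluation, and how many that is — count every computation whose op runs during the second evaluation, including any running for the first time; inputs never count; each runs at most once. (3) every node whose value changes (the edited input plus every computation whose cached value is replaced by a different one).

First demand of the output computes:
  v12 = absv(-8) = 8
  v15 = max2(5, 8) = 8
  v17 = max2(5, 8) = 8
  v19 = max2(8, -2) = 8
  v20 = add(8, -2) = 6
  v22 = sub(5, -8) = 13
  v23 = min2(13, 6) = 6

After the edit, cleaning proceeds:
  v12: a read changed (in3 -8->-5) — executes, giving 5.
  v15: a read changed (v12 8->5) — executes, giving 5.
  v17: a read changed (v15 8->5) — executes, giving 5.
  v19: a read changed (v17 8->5) — executes, giving 5.
  v20: a read changed (v19 8->5) — executes, giving 3.
  v22: a read changed (in3 -8->-5) — executes, giving 10.
  v23: a read changed (v22 13->10; v20 6->3) — executes, giving 3.

Demanding v23 again yields 3.
7 computations run: v12, v15, v17, v19, v20, v22, v23.
The nodes whose values change: in3, v12, v15, v17, v19, v20, v22, v23.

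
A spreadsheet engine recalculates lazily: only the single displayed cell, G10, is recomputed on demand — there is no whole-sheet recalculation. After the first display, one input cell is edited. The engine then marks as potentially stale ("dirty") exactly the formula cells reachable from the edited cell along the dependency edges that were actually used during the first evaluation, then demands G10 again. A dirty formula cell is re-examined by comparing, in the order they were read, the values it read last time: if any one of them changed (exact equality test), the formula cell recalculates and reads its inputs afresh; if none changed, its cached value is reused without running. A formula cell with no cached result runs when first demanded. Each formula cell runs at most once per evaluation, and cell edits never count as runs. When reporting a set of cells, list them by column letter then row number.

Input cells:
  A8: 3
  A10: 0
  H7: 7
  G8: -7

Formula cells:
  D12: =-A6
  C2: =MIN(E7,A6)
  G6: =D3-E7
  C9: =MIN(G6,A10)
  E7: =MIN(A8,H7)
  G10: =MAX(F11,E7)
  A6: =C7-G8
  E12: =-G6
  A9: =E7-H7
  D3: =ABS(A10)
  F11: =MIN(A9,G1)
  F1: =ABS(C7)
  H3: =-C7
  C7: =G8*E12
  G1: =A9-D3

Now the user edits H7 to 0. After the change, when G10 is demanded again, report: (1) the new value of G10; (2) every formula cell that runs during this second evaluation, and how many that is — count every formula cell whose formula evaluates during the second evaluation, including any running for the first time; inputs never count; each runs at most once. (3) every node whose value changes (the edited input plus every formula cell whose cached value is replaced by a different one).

New value of G10: 0.
Formula cells that run: A9, E7, F11, G1, G10 — 5 in total.
Values that change: A9, E7, F11, G1, G10, H7.

First evaluation (everything demanded from the output):
  D3 = ABS(0) = 0
  E7 = MIN(3, 7) = 3
  A9 = 3 - 7 = -4
  G1 = -4 - 0 = -4
  F11 = MIN(-4, -4) = -4
  G10 = MAX(-4, 3) = 3

Propagation after the edit:
  E7: runs — H7 7->0; result 0.
  A9: runs — E7 3->0; H7 7->0; result 0.
  G1: runs — A9 -4->0; result 0.
  F11: runs — A9 -4->0; G1 -4->0; result 0.
  G10: runs — F11 -4->0; E7 3->0; result 0.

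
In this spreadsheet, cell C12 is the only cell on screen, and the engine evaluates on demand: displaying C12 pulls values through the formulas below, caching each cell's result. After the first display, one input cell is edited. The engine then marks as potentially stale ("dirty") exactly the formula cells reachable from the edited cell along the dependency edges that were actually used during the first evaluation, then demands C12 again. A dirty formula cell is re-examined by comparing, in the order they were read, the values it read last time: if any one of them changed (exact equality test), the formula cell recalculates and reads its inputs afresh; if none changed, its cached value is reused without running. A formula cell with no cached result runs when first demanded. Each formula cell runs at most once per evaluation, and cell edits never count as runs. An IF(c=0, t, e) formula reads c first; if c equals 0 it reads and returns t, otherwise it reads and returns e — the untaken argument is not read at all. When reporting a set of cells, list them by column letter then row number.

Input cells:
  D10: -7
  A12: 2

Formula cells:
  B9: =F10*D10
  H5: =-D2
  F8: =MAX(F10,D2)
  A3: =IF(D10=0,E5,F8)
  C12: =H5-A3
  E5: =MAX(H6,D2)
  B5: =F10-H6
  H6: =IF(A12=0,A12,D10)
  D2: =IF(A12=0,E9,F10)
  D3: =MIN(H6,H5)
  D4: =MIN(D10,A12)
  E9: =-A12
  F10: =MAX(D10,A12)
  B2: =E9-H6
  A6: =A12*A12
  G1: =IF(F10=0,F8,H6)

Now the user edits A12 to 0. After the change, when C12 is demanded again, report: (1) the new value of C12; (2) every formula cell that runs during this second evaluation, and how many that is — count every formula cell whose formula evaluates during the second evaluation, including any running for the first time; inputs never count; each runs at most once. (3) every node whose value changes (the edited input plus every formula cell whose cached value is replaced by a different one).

Initial pass — values computed on the first demand:
  F10 = MAX(-7, 2) = 2
  D2 = IF(A12=0: A12=2 -> else branch F10) = 2
  F8 = MAX(2, 2) = 2
  A3 = IF(D10=0: D10=-7 -> else branch F8) = 2
  H5 = -(2) = -2
  C12 = -2 - 2 = -4

Second demand — change propagation:
  E9: newly demanded (no cache) — executes and yields 0.
  F10: re-runs because A12 2->0; new result 0.
  D2: re-runs because A12 2->0; F10 2->0; new result 0.
  F8: re-runs because F10 2->0; D2 2->0; new result 0.
  A3: re-runs because F8 2->0; new result 0.
  H5: re-runs because D2 2->0; new result 0.
  C12: re-runs because H5 -2->0; A3 2->0; new result 0.

The important point: the flipped condition pulls in fresh nodes; E9 runs for the first time.

C12 now evaluates to 0.
Run set: A3, C12, D2, E9, F8, F10, H5 (7 run).
Changed values: A3, A12, C12, D2, F8, F10, H5.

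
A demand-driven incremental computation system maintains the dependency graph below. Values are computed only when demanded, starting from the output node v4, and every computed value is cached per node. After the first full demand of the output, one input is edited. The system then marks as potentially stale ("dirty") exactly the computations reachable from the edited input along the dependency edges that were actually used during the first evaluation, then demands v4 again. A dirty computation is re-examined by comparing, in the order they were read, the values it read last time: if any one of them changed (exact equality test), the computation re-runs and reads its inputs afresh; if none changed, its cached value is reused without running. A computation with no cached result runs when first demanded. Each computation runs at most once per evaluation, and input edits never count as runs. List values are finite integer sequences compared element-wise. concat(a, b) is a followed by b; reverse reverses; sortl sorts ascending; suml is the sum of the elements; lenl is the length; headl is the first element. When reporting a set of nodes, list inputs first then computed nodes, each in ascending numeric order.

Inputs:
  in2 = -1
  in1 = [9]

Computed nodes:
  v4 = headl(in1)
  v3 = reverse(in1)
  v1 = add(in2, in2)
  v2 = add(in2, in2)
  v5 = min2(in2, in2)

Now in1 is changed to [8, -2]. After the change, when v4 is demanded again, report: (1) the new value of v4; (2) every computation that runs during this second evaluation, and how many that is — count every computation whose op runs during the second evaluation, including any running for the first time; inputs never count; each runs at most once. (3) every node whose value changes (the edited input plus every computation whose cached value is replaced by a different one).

First evaluation (everything demanded from the output):
  v4 = headl([9]) = 9

Propagation after the edit:
  v4: runs — in1 [9]->[8, -2]; result 8.

New value of v4: 8.
Computations that run: v4 — 1 in total.
Values that change: in1, v4.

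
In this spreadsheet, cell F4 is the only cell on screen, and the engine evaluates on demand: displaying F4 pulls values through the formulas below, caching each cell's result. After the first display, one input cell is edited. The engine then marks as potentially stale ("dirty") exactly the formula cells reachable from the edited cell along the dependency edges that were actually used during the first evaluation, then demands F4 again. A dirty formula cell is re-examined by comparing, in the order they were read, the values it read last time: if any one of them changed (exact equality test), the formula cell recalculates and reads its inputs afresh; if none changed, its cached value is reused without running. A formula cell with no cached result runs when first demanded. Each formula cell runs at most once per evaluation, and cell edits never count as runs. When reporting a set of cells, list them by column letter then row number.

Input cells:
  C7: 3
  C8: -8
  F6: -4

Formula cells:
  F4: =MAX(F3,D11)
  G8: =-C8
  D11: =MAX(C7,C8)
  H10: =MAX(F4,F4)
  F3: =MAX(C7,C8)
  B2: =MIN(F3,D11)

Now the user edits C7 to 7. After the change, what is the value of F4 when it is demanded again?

Initial pass — values computed on the first demand:
  D11 = MAX(3, -8) = 3
  F3 = MAX(3, -8) = 3
  F4 = MAX(3, 3) = 3

Second demand — change propagation:
  D11: re-runs because C7 3->7; new result 7.
  F3: re-runs because C7 3->7; new result 7.
  F4: re-runs because F3 3->7; D11 3->7; new result 7.

F4 now evaluates to 7.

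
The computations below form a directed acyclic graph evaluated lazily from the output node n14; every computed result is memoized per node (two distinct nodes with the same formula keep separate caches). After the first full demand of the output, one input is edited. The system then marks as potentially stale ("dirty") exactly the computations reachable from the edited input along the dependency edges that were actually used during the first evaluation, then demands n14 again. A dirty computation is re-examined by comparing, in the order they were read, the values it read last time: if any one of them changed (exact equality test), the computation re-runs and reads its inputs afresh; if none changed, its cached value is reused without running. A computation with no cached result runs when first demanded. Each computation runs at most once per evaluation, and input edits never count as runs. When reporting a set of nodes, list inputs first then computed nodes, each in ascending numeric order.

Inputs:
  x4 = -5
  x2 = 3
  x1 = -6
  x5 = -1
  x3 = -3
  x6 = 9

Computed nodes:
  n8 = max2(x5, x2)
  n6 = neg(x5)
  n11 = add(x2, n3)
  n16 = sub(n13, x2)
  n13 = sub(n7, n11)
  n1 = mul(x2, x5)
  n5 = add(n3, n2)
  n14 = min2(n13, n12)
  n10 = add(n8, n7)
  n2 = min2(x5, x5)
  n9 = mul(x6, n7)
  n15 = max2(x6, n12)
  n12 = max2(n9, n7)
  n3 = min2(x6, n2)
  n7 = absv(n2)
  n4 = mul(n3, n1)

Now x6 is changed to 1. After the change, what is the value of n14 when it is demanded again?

Demanding n14 again yields -1.
Note where the cutoff bites: n11 is checked, finds nothing changed, and keeps its cache.

First demand of the output computes:
  n2 = min2(-1, -1) = -1
  n3 = min2(9, -1) = -1
  n7 = absv(-1) = 1
  n9 = mul(9, 1) = 9
  n11 = add(3, -1) = 2
  n12 = max2(9, 1) = 9
  n13 = sub(1, 2) = -1
  n14 = min2(-1, 9) = -1

After the edit, cleaning proceeds:
  n3: a read changed (x6 9->1) — executes, giving -1 — identical to its old value.
  n9: a read changed (x6 9->1) — executes, giving 1.
  n11: dirty, but its reads are unchanged (x2 unchanged, n3 unchanged); cached 2 stands.
  n12: a read changed (n9 9->1) — executes, giving 1.
  n13: dirty, but its reads are unchanged (n7 unchanged, n11 unchanged); cached -1 stands.
  n14: a read changed (n12 9->1) — executes, giving -1 — identical to its old value.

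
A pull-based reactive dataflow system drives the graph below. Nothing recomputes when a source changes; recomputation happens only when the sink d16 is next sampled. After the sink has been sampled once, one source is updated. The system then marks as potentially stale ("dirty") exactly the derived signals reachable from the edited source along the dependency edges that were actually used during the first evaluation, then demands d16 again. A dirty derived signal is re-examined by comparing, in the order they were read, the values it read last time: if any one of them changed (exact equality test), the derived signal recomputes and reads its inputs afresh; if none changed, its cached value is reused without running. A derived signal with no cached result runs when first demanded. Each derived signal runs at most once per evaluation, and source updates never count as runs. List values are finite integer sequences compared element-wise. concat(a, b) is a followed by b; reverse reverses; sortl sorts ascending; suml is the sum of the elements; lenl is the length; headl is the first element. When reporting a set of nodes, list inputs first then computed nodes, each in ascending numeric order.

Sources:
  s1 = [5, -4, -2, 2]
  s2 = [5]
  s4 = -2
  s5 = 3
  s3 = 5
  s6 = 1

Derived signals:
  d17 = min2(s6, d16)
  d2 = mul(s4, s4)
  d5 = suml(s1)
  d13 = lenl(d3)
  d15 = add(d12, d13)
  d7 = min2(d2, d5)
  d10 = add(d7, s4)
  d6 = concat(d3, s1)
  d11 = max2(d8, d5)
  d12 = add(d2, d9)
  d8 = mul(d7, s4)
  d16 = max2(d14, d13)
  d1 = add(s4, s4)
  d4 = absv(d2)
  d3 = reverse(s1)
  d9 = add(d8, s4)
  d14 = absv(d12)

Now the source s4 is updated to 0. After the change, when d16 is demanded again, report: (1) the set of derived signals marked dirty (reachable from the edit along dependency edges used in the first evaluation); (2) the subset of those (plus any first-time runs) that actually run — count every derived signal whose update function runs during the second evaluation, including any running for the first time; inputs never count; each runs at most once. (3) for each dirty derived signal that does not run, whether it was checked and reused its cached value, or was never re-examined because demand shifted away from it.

Marked dirty: d2, d7, d8, d9, d12, d14, d16.
Derived signals that run: d2, d7, d8, d9, d12 — 5 in total.
Checked but reused from cache: d14, d16.
Key observation: the change is absorbed at d12 — it re-runs but produces the same value, and the output's value is unchanged.

First evaluation (everything demanded from the output):
  d2 = mul(-2, -2) = 4
  d3 = reverse([5, -4, -2, 2]) = [2, -2, -4, 5]
  d5 = suml([5, -4, -2, 2]) = 1
  d7 = min2(4, 1) = 1
  d8 = mul(1, -2) = -2
  d9 = add(-2, -2) = -4
  d12 = add(4, -4) = 0
  d13 = lenl([2, -2, -4, 5]) = 4
  d14 = absv(0) = 0
  d16 = max2(0, 4) = 4

Propagation after the edit:
  d2: runs — s4 -2->0; s4 -2->0; result 0.
  d7: runs — d2 4->0; result 0.
  d8: runs — d7 1->0; s4 -2->0; result 0.
  d9: runs — d8 -2->0; s4 -2->0; result 0.
  d12: runs — d2 4->0; d9 -4->0; result 0 (same value as before).
  d14: checked — values it read are unchanged (d12 unchanged); reused cached 0 without running.
  d16: checked — values it read are unchanged (d14 unchanged, d13 unchanged); reused cached 4 without running.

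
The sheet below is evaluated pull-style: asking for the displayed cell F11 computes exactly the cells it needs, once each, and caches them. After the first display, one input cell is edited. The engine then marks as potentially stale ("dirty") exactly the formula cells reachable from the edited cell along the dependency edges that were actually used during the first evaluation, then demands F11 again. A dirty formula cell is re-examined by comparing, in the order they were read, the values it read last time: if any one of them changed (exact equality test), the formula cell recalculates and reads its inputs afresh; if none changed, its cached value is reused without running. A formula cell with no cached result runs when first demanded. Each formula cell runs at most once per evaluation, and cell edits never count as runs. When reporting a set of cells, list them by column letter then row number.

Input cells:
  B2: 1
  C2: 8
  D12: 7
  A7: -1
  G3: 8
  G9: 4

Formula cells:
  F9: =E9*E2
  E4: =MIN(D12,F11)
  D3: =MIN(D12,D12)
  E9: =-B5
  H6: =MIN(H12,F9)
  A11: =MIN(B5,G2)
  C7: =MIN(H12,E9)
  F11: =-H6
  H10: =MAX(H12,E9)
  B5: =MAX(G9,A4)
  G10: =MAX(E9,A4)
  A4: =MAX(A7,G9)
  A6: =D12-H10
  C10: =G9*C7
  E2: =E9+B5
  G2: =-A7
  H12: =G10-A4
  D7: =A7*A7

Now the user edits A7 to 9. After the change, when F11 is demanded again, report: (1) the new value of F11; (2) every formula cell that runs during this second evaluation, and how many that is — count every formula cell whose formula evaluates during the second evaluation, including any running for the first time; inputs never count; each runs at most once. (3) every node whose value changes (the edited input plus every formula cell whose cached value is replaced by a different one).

Demanding F11 again yields 0.
7 formula cells run: A4, B5, E2, E9, F9, G10, H12.
The nodes whose values change: A4, A7, B5, E9, G10.
Note where the cutoff bites: H6 is checked, finds nothing changed, and keeps its cache.

First demand of the output computes:
  A4 = MAX(-1, 4) = 4
  B5 = MAX(4, 4) = 4
  E9 = -(4) = -4
  E2 = -4 + 4 = 0
  F9 = -4 * 0 = 0
  G10 = MAX(-4, 4) = 4
  H12 = 4 - 4 = 0
  H6 = MIN(0, 0) = 0
  F11 = -(0) = 0

After the edit, cleaning proceeds:
  A4: a read changed (A7 -1->9) — executes, giving 9.
  B5: a read changed (A4 4->9) — executes, giving 9.
  E9: a read changed (B5 4->9) — executes, giving -9.
  E2: a read changed (E9 -4->-9; B5 4->9) — executes, giving 0 — identical to its old value.
  F9: a read changed (E9 -4->-9) — executes, giving 0 — identical to its old value.
  G10: a read changed (E9 -4->-9; A4 4->9) — executes, giving 9.
  H12: a read changed (G10 4->9; A4 4->9) — executes, giving 0 — identical to its old value.
  H6: dirty, but its reads are unchanged (H12 unchanged, F9 unchanged); cached 0 stands.
  F11: dirty, but its reads are unchanged (H6 unchanged); cached 0 stands.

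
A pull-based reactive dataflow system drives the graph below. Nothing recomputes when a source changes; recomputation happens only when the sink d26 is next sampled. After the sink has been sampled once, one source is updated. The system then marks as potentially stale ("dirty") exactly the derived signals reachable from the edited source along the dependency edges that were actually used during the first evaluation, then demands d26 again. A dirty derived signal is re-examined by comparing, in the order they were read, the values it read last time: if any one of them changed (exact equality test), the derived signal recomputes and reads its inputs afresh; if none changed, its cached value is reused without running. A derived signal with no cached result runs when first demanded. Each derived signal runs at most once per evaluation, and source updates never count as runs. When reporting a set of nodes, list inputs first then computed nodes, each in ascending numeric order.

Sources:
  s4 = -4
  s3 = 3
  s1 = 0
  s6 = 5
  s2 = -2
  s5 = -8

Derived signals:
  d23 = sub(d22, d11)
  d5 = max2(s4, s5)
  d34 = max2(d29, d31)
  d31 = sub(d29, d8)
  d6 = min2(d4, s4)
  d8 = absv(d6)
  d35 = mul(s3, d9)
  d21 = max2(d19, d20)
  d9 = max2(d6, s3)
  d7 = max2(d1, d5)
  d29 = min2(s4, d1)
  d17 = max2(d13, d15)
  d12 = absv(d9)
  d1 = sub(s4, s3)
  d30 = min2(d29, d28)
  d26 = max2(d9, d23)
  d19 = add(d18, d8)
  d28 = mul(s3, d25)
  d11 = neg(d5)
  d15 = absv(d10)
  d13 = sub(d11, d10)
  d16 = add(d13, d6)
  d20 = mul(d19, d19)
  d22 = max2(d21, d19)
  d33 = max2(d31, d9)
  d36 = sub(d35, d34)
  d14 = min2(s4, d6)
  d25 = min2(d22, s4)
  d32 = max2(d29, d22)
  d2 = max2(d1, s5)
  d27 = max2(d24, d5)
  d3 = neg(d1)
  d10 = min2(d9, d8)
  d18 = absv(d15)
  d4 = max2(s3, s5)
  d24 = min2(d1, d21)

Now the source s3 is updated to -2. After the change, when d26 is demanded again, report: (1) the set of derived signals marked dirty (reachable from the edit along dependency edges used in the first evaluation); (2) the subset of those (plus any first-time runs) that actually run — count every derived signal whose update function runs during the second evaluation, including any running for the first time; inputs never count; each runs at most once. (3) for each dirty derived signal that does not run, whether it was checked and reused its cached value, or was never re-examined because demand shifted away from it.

Marked dirty: d4, d6, d8, d9, d10, d15, d18, d19, d20, d21, d22, d23, d26.
Derived signals that run: d4, d6, d9, d10, d15, d18, d19, d20, d21, d22, d23, d26 — 12 in total.
Checked but reused from cache: d8.
Key observation: the cutoff stops propagation at d8 — its inputs' values are unchanged, so it reuses its cache.

First evaluation (everything demanded from the output):
  d4 = max2(3, -8) = 3
  d5 = max2(-4, -8) = -4
  d6 = min2(3, -4) = -4
  d8 = absv(-4) = 4
  d9 = max2(-4, 3) = 3
  d10 = min2(3, 4) = 3
  d11 = neg(-4) = 4
  d15 = absv(3) = 3
  d18 = absv(3) = 3
  d19 = add(3, 4) = 7
  d20 = mul(7, 7) = 49
  d21 = max2(7, 49) = 49
  d22 = max2(49, 7) = 49
  d23 = sub(49, 4) = 45
  d26 = max2(3, 45) = 45

Propagation after the edit:
  d4: runs — s3 3->-2; result -2.
  d6: runs — d4 3->-2; result -4 (same value as before).
  d8: checked — values it read are unchanged (d6 unchanged); reused cached 4 without running.
  d9: runs — s3 3->-2; result -2.
  d10: runs — d9 3->-2; result -2.
  d15: runs — d10 3->-2; result 2.
  d18: runs — d15 3->2; result 2.
  d19: runs — d18 3->2; result 6.
  d20: runs — d19 7->6; d19 7->6; result 36.
  d21: runs — d19 7->6; d20 49->36; result 36.
  d22: runs — d21 49->36; d19 7->6; result 36.
  d23: runs — d22 49->36; result 32.
  d26: runs — d9 3->-2; d23 45->32; result 32.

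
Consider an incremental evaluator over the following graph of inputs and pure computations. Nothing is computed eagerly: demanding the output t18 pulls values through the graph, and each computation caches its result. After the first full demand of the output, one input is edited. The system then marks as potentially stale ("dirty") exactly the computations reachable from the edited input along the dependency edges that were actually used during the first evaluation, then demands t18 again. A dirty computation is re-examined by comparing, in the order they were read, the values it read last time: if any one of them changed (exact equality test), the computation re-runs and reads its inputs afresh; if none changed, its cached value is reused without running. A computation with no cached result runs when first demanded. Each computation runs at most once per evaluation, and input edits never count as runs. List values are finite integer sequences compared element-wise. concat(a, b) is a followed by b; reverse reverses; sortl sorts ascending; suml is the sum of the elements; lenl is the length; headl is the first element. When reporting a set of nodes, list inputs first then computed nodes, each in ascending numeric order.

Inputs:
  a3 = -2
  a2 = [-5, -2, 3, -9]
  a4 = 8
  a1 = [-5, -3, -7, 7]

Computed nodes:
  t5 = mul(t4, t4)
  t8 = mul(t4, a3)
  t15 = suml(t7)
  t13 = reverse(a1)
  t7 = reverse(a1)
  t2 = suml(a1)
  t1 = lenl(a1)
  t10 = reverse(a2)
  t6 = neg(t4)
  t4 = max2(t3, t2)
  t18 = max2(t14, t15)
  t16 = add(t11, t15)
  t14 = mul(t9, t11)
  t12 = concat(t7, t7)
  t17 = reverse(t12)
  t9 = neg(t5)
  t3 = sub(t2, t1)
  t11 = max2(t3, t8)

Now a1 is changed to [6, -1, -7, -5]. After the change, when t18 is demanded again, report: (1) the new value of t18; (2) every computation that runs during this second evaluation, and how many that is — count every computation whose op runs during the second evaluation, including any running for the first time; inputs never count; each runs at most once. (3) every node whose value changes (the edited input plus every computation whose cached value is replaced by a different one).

Initial pass — values computed on the first demand:
  t1 = lenl([-5, -3, -7, 7]) = 4
  t2 = suml([-5, -3, -7, 7]) = -8
  t3 = sub(-8, 4) = -12
  t4 = max2(-12, -8) = -8
  t5 = mul(-8, -8) = 64
  t7 = reverse([-5, -3, -7, 7]) = [7, -7, -3, -5]
  t8 = mul(-8, -2) = 16
  t9 = neg(64) = -64
  t11 = max2(-12, 16) = 16
  t14 = mul(-64, 16) = -1024
  t15 = suml([7, -7, -3, -5]) = -8
  t18 = max2(-1024, -8) = -8

Second demand — change propagation:
  t1: re-runs because a1 [-5, -3, -7, 7]->[6, -1, -7, -5]; new result 4 (unchanged).
  t2: re-runs because a1 [-5, -3, -7, 7]->[6, -1, -7, -5]; new result -7.
  t3: re-runs because t2 -8->-7; new result -11.
  t4: re-runs because t3 -12->-11; t2 -8->-7; new result -7.
  t5: re-runs because t4 -8->-7; t4 -8->-7; new result 49.
  t7: re-runs because a1 [-5, -3, -7, 7]->[6, -1, -7, -5]; new result [-5, -7, -1, 6].
  t8: re-runs because t4 -8->-7; new result 14.
  t9: re-runs because t5 64->49; new result -49.
  t11: re-runs because t3 -12->-11; t8 16->14; new result 14.
  t14: re-runs because t9 -64->-49; t11 16->14; new result -686.
  t15: re-runs because t7 [7, -7, -3, -5]->[-5, -7, -1, 6]; new result -7.
  t18: re-runs because t14 -1024->-686; t15 -8->-7; new result -7.

t18 now evaluates to -7.
Run set: t1, t2, t3, t4, t5, t7, t8, t9, t11, t14, t15, t18 (12 run).
Changed values: a1, t2, t3, t4, t5, t7, t8, t9, t11, t14, t15, t18.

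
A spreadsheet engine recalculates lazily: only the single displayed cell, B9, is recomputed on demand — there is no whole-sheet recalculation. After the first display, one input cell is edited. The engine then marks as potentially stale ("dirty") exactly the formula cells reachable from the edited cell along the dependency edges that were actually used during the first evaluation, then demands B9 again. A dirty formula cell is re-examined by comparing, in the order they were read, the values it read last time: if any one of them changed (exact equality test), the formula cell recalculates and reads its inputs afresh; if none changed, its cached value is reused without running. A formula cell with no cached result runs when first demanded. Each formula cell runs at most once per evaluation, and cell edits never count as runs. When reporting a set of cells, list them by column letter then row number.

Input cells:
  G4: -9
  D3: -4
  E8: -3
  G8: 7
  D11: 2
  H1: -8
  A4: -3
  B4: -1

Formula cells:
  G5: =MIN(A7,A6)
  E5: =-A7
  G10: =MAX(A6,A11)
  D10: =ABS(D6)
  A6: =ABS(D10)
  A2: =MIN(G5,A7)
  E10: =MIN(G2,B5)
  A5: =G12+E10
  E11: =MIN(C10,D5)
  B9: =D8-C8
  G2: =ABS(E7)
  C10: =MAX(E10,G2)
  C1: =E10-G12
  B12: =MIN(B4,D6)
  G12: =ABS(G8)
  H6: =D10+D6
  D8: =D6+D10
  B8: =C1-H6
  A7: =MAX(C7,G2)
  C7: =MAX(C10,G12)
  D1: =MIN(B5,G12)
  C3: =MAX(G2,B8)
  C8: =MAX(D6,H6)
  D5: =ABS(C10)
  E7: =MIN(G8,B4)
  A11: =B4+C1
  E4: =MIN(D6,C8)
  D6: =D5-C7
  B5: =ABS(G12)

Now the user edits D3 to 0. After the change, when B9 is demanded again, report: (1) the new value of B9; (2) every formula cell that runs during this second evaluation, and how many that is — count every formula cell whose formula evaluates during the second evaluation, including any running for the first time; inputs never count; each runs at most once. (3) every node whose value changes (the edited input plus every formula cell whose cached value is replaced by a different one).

First evaluation (everything demanded from the output):
  E7 = MIN(7, -1) = -1
  G2 = ABS(-1) = 1
  G12 = ABS(7) = 7
  B5 = ABS(7) = 7
  E10 = MIN(1, 7) = 1
  C10 = MAX(1, 1) = 1
  C7 = MAX(1, 7) = 7
  D5 = ABS(1) = 1
  D6 = 1 - 7 = -6
  D10 = ABS(-6) = 6
  D8 = -6 + 6 = 0
  H6 = 6 + -6 = 0
  C8 = MAX(-6, 0) = 0
  B9 = 0 - 0 = 0

Propagation after the edit:
  D3 feeds no computation that the output demands — nothing is marked dirty and nothing runs.

Key observation: D3 is never demanded by the output, so the edit triggers no recomputation at all.

New value of B9: 0.
Formula cells that run: none — 0 in total.
Values that change: D3.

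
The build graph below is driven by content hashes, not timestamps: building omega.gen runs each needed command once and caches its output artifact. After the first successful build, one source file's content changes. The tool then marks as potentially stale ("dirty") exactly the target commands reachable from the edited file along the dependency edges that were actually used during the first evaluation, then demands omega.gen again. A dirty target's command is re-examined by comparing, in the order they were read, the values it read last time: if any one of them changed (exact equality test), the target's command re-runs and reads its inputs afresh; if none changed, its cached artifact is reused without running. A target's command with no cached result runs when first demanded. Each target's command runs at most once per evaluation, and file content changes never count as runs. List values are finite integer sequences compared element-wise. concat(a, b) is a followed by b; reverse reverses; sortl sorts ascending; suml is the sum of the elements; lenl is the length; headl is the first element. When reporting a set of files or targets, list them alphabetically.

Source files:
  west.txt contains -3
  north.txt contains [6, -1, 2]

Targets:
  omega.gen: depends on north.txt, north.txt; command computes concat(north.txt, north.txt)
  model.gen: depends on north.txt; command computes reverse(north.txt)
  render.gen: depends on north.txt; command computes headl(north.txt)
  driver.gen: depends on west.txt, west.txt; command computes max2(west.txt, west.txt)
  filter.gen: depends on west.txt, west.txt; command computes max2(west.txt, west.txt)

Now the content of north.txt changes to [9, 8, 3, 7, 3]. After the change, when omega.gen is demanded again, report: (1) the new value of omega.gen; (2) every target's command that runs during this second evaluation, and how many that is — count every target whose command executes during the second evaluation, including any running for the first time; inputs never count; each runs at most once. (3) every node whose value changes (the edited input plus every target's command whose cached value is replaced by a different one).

Initial pass — values computed on the first demand:
  omega.gen = concat([6, -1, 2], [6, -1, 2]) = [6, -1, 2, 6, -1, 2]

Second demand — change propagation:
  omega.gen: re-runs because north.txt [6, -1, 2]->[9, 8, 3, 7, 3]; north.txt [6, -1, 2]->[9, 8, 3, 7, 3]; new result [9, 8, 3, 7, 3, 9, 8, 3, 7, 3].

omega.gen now evaluates to [9, 8, 3, 7, 3, 9, 8, 3, 7, 3].
Run set: omega.gen (1 run).
Changed values: north.txt, omega.gen.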